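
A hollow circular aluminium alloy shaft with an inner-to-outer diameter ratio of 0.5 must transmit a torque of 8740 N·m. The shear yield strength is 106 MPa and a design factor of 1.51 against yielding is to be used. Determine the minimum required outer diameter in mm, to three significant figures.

d_o = 87.8 mm

τ_allow = 106/1.51 = 70.20 MPa.
For a hollow shaft τ = 16T/[πd_o³(1−k⁴)] with k = 0.5, so 1−k⁴ = 0.9375.
d_o³ = 16T/[π τ_allow (1−k⁴)] = 16×8740000/(π×70.20×0.9375) = 676400 mm³.
d_o = 87.78 mm.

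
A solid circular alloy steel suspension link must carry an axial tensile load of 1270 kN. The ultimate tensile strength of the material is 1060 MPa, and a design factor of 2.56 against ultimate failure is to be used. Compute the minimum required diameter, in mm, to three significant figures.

d = 62.5 mm

Allowable stress σ_allow = 1060/2.56 = 414.1 MPa.
Required area A = F/σ_allow = 1270000/414.1 = 3067 mm².
A = πd²/4 → d = √(4A/π) = 62.49 mm.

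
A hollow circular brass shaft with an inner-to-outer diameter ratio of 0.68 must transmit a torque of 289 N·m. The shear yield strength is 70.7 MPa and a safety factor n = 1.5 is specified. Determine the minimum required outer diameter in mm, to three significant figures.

τ_allow = 70.7/1.5 = 47.13 MPa.
For a hollow shaft τ = 16T/[πd_o³(1−k⁴)] with k = 0.68, so 1−k⁴ = 0.7862.
d_o³ = 16T/[π τ_allow (1−k⁴)] = 16×289000/(π×47.13×0.7862) = 39720 mm³.
d_o = 34.12 mm.

d_o = 34.1 mm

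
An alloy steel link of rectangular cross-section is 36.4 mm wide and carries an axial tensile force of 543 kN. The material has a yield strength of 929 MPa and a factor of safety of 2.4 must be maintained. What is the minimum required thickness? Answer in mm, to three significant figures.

t = 38.5 mm

σ_allow = 929/2.4 = 387.1 MPa.
Required area A = F/σ_allow = 543000/387.1 = 1403 mm².
t = A/w = 1403/36.4 = 38.54 mm.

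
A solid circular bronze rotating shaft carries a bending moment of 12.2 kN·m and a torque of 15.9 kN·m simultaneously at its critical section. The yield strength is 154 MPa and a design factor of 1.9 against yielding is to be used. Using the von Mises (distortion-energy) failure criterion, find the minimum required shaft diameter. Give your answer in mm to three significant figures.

d = 132 mm

σ_allow = σ_y/n = 154/1.9 = 81.05 MPa.
For a solid shaft σ_b = 32M/(πd³) and τ = 16T/(πd³), so the von Mises stress is σ' = (16/πd³)·√(4M²+3T²).
√(4M²+3T²) = √(4×(1.220×10^7)² + 3×(1.590×10^7)²) = 3.679×10^7 N·mm.
d³ = 16×3.679×10^7/(π×81.05) = 2.312×10^6 mm³.
d = 132.2 mm.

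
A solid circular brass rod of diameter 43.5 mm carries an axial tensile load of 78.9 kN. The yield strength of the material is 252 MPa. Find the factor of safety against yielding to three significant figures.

n = 4.75

A = πd²/4 = 1486 mm².
σ = F/A = 78900/1486 = 53.09 MPa.
n = 252/53.09 = 4.747.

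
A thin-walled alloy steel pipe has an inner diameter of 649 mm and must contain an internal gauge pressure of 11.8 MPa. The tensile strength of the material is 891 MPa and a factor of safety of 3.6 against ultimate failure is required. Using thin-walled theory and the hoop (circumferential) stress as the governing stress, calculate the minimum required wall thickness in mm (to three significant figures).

t = 15.5 mm

σ_allow = 891/3.6 = 247.5 MPa.
Hoop stress σ_h = pD/(2t), so t = pD/(2σ_allow) = 11.8×649/(2×247.5) = 15.47 mm.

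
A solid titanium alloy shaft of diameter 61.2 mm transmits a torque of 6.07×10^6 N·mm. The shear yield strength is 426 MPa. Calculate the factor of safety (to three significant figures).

n = 3.16

τ = 16T/(πd³) = 16×6070000/(π×61.2³) = 134.9 MPa.
n = τ_limit/τ = 426/134.9 = 3.159.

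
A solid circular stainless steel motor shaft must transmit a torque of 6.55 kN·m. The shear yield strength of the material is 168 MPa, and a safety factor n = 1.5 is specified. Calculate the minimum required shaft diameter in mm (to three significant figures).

Allowable shear stress τ_allow = 168/1.5 = 112.0 MPa.
For a solid shaft τ = 16T/(πd³), so d³ = 16T/(π τ_allow) = 16×6550000/(π×112.0) = 297800 mm³.
d = (297800)^(1/3) = 66.78 mm.

d = 66.8 mm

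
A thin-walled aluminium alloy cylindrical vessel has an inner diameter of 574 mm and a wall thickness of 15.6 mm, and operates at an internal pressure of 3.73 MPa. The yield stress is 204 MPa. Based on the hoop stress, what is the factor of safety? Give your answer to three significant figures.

σ_h = pD/(2t) = 3.73×574/(2×15.6) = 68.62 MPa.
n = 204/68.62 = 2.973.

n = 2.97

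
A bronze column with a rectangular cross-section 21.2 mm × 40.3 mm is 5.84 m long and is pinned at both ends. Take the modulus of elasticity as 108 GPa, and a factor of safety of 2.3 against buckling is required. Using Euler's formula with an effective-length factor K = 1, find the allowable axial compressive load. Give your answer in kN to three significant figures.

Buckling occurs about the weak axis: I_min = h·b³/12 = 40.3×21.2³/12 = 32000 mm⁴ (b = 21.2 mm is the smaller dimension).
Effective length L_e = KL = 1×5.84 m = 5840 mm.
Euler critical load P_cr = π²EI/L_e² = π²×108000×32000/5840² = 1000 N.
P_allow = P_cr/n = 1000/2.3 = 434.8 N.

P_allow = 0.435 kN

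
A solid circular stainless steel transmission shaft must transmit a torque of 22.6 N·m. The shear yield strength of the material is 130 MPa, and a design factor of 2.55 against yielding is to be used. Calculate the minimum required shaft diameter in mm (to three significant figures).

d = 13.1 mm

Allowable shear stress τ_allow = 130/2.55 = 50.98 MPa.
For a solid shaft τ = 16T/(πd³), so d³ = 16T/(π τ_allow) = 16×22600/(π×50.98) = 2258 mm³.
d = (2258)^(1/3) = 13.12 mm.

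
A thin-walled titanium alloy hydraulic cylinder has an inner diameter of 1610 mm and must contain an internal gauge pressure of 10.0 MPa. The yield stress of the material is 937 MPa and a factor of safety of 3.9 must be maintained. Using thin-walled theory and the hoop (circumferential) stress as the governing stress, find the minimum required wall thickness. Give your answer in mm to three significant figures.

t = 33.5 mm

σ_allow = 937/3.9 = 240.3 MPa.
Hoop stress σ_h = pD/(2t), so t = pD/(2σ_allow) = 10.0×1610/(2×240.3) = 33.51 mm.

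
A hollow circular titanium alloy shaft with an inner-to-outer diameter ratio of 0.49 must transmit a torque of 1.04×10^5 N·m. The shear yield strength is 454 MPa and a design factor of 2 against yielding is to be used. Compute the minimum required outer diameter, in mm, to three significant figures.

τ_allow = 454/2 = 227.0 MPa.
For a hollow shaft τ = 16T/[πd_o³(1−k⁴)] with k = 0.49, so 1−k⁴ = 0.9424.
d_o³ = 16T/[π τ_allow (1−k⁴)] = 16×1.0400×10^8/(π×227.0×0.9424) = 2.476×10^6 mm³.
d_o = 135.3 mm.

d_o = 135 mm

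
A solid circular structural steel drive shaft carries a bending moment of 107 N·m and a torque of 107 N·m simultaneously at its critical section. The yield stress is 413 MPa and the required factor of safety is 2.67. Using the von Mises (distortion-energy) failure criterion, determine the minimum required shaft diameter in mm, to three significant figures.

σ_allow = σ_y/n = 413/2.67 = 154.7 MPa.
For a solid shaft σ_b = 32M/(πd³) and τ = 16T/(πd³), so the von Mises stress is σ' = (16/πd³)·√(4M²+3T²).
√(4M²+3T²) = √(4×(107000)² + 3×(107000)²) = 283100 N·mm.
d³ = 16×283100/(π×154.7) = 9321 mm³.
d = 21.05 mm.

d = 21.0 mm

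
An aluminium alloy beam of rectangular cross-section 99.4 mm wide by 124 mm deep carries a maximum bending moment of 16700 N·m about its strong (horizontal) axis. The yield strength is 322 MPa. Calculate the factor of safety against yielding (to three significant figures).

n = 4.91

Section modulus S = bh²/6 = 99.4×124²/6 = 254700 mm³.
σ = M/S = 1.6700×10^7/254700 = 65.56 MPa.
n = 322/65.56 = 4.912.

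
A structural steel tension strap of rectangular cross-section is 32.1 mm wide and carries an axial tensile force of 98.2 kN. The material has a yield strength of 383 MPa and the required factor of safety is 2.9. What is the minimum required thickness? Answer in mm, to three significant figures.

σ_allow = 383/2.9 = 132.1 MPa.
Required area A = F/σ_allow = 98200/132.1 = 743.6 mm².
t = A/w = 743.6/32.1 = 23.16 mm.

t = 23.2 mm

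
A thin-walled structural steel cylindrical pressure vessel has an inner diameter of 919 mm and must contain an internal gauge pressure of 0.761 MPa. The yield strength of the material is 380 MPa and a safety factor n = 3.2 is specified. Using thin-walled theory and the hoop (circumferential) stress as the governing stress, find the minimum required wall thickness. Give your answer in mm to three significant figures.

σ_allow = 380/3.2 = 118.8 MPa.
Hoop stress σ_h = pD/(2t), so t = pD/(2σ_allow) = 0.761×919/(2×118.8) = 2.945 mm.

t = 2.94 mm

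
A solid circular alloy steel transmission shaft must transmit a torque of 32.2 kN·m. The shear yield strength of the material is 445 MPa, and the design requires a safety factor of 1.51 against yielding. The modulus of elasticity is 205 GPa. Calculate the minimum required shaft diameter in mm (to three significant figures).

d = 82.3 mm

Allowable shear stress τ_allow = 445/1.51 = 294.7 MPa.
For a solid shaft τ = 16T/(πd³), so d³ = 16T/(π τ_allow) = 16×3.2200×10^7/(π×294.7) = 556500 mm³.
d = (556500)^(1/3) = 82.25 mm.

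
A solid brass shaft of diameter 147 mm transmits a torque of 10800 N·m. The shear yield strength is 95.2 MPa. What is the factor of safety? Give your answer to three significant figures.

τ = 16T/(πd³) = 16×1.0800×10^7/(π×147³) = 17.32 MPa.
n = τ_limit/τ = 95.2/17.32 = 5.498.

n = 5.50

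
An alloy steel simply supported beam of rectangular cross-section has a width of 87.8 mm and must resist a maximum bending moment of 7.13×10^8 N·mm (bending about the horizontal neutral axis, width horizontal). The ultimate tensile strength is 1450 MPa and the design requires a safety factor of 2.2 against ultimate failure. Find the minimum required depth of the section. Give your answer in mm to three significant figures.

σ_allow = 1450/2.2 = 659.1 MPa.
For a rectangular section σ = 6M/(bh²), so h² = 6M/(b σ_allow) = 6×7.1300×10^8/(87.8×659.1) = 73930 mm².
h = 271.9 mm.

h = 272 mm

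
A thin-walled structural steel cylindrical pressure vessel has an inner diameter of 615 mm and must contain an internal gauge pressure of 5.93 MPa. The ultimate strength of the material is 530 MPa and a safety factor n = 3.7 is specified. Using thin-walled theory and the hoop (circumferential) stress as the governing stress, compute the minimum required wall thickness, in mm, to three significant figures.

σ_allow = 530/3.7 = 143.2 MPa.
Hoop stress σ_h = pD/(2t), so t = pD/(2σ_allow) = 5.93×615/(2×143.2) = 12.73 mm.

t = 12.7 mm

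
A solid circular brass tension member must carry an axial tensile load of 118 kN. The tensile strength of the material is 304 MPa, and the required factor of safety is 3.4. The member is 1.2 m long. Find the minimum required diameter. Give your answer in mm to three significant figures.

d = 41.0 mm

Allowable stress σ_allow = 304/3.4 = 89.41 MPa.
Required area A = F/σ_allow = 118000/89.41 = 1320 mm².
A = πd²/4 → d = √(4A/π) = 40.99 mm.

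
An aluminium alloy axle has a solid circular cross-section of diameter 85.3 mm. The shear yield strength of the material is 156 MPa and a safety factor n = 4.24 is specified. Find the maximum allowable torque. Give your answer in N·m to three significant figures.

τ_allow = 156/4.24 = 36.79 MPa.
For a solid shaft T_allow = τ_allow·πd³/16; πd³/16 = π×85.3³/16 = 121900 mm³.
T_allow = 36.79×121900 = 4.484×10^6 N·mm = 4484 N·m.

T_allow = 4480 N·m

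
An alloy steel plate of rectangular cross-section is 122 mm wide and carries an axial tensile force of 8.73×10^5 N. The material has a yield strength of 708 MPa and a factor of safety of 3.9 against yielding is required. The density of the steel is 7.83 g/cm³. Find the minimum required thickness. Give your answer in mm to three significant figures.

t = 39.4 mm

σ_allow = 708/3.9 = 181.5 MPa.
Required area A = F/σ_allow = 873000/181.5 = 4809 mm².
t = A/w = 4809/122 = 39.42 mm.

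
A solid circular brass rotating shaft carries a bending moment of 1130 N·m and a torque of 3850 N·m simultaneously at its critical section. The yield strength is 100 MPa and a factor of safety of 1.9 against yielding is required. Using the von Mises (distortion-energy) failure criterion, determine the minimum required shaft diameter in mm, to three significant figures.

d = 88.0 mm

σ_allow = σ_y/n = 100/1.9 = 52.63 MPa.
For a solid shaft σ_b = 32M/(πd³) and τ = 16T/(πd³), so the von Mises stress is σ' = (16/πd³)·√(4M²+3T²).
√(4M²+3T²) = √(4×(1.130×10^6)² + 3×(3.850×10^6)²) = 7.041×10^6 N·mm.
d³ = 16×7.041×10^6/(π×52.63) = 681300 mm³.
d = 87.99 mm.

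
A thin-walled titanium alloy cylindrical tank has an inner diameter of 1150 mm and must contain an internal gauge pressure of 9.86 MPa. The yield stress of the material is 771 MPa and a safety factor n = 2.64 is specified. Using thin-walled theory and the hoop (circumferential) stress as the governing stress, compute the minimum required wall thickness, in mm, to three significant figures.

t = 19.4 mm

σ_allow = 771/2.64 = 292.0 MPa.
Hoop stress σ_h = pD/(2t), so t = pD/(2σ_allow) = 9.86×1150/(2×292.0) = 19.41 mm.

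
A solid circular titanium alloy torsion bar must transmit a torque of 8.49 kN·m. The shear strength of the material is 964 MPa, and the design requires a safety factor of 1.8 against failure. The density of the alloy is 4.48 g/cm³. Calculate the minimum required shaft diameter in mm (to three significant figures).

Allowable shear stress τ_allow = 964/1.8 = 535.6 MPa.
For a solid shaft τ = 16T/(πd³), so d³ = 16T/(π τ_allow) = 16×8490000/(π×535.6) = 80740 mm³.
d = (80740)^(1/3) = 43.22 mm.

d = 43.2 mm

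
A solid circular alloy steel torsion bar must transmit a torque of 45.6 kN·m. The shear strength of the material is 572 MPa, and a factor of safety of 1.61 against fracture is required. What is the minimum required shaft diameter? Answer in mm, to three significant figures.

d = 86.8 mm

Allowable shear stress τ_allow = 572/1.61 = 355.3 MPa.
For a solid shaft τ = 16T/(πd³), so d³ = 16T/(π τ_allow) = 16×4.5600×10^7/(π×355.3) = 653700 mm³.
d = (653700)^(1/3) = 86.79 mm.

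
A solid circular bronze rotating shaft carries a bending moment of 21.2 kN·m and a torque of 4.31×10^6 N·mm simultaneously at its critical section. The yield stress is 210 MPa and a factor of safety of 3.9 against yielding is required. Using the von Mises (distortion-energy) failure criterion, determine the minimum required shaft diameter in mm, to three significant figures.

d = 160 mm

σ_allow = σ_y/n = 210/3.9 = 53.85 MPa.
For a solid shaft σ_b = 32M/(πd³) and τ = 16T/(πd³), so the von Mises stress is σ' = (16/πd³)·√(4M²+3T²).
√(4M²+3T²) = √(4×(2.120×10^7)² + 3×(4.310×10^6)²) = 4.305×10^7 N·mm.
d³ = 16×4.305×10^7/(π×53.85) = 4.072×10^6 mm³.
d = 159.7 mm.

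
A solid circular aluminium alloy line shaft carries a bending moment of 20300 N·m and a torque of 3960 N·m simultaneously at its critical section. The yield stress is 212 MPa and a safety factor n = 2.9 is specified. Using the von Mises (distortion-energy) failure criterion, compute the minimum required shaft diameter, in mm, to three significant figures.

d = 142 mm

σ_allow = σ_y/n = 212/2.9 = 73.10 MPa.
For a solid shaft σ_b = 32M/(πd³) and τ = 16T/(πd³), so the von Mises stress is σ' = (16/πd³)·√(4M²+3T²).
√(4M²+3T²) = √(4×(2.030×10^7)² + 3×(3.960×10^6)²) = 4.118×10^7 N·mm.
d³ = 16×4.118×10^7/(π×73.10) = 2.869×10^6 mm³.
d = 142.1 mm.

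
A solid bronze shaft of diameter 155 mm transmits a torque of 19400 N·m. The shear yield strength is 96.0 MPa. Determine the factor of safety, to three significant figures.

n = 3.62

τ = 16T/(πd³) = 16×1.9400×10^7/(π×155³) = 26.53 MPa.
n = τ_limit/τ = 96.0/26.53 = 3.618.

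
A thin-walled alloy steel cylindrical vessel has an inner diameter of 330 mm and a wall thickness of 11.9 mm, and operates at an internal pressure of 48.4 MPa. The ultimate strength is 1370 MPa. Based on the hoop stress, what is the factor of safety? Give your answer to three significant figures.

n = 2.04

σ_h = pD/(2t) = 48.4×330/(2×11.9) = 671.1 MPa.
n = 1370/671.1 = 2.041.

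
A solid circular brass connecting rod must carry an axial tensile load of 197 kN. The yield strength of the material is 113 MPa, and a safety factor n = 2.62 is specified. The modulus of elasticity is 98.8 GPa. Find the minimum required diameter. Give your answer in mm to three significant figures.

Allowable stress σ_allow = 113/2.62 = 43.13 MPa.
Required area A = F/σ_allow = 197000/43.13 = 4568 mm².
A = πd²/4 → d = √(4A/π) = 76.26 mm.

d = 76.3 mm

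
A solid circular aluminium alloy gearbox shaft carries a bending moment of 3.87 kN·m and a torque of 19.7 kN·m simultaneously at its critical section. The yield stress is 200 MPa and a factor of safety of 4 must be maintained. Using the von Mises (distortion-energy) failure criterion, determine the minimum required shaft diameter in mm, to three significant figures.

d = 153 mm

σ_allow = σ_y/n = 200/4 = 50.00 MPa.
For a solid shaft σ_b = 32M/(πd³) and τ = 16T/(πd³), so the von Mises stress is σ' = (16/πd³)·√(4M²+3T²).
√(4M²+3T²) = √(4×(3.870×10^6)² + 3×(1.970×10^7)²) = 3.499×10^7 N·mm.
d³ = 16×3.499×10^7/(π×50.00) = 3.564×10^6 mm³.
d = 152.7 mm.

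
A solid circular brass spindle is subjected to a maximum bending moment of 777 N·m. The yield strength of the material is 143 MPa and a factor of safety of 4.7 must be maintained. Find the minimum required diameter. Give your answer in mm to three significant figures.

σ_allow = 143/4.7 = 30.43 MPa.
For a solid circular section σ = 32M/(πd³), so d³ = 32M/(π σ_allow) = 32×777000/(π×30.43) = 260100 mm³.
d = 63.84 mm.

d = 63.8 mm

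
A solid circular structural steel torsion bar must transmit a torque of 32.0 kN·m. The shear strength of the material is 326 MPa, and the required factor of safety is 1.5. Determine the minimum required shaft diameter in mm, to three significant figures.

d = 90.9 mm

Allowable shear stress τ_allow = 326/1.5 = 217.3 MPa.
For a solid shaft τ = 16T/(πd³), so d³ = 16T/(π τ_allow) = 16×3.2000×10^7/(π×217.3) = 749900 mm³.
d = (749900)^(1/3) = 90.85 mm.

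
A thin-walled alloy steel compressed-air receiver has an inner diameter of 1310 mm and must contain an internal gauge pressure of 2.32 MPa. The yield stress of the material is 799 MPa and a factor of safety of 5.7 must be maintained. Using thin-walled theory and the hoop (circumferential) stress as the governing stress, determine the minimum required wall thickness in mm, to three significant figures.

t = 10.8 mm

σ_allow = 799/5.7 = 140.2 MPa.
Hoop stress σ_h = pD/(2t), so t = pD/(2σ_allow) = 2.32×1310/(2×140.2) = 10.84 mm.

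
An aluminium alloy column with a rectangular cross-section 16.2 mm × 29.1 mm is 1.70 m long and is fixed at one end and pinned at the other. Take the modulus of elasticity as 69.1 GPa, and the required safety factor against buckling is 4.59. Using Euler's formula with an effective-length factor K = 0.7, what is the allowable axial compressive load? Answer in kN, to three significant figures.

P_allow = 1.08 kN

Buckling occurs about the weak axis: I_min = h·b³/12 = 29.1×16.2³/12 = 10310 mm⁴ (b = 16.2 mm is the smaller dimension).
Effective length L_e = KL = 0.7×1.70 m = 1190 mm.
Euler critical load P_cr = π²EI/L_e² = π²×69100×10310/1190² = 4965 N.
P_allow = P_cr/n = 4965/4.59 = 1082 N.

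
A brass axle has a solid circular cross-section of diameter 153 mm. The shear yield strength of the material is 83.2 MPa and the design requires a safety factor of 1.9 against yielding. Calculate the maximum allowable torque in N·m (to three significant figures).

T_allow = 30800 N·m

τ_allow = 83.2/1.9 = 43.79 MPa.
For a solid shaft T_allow = τ_allow·πd³/16; πd³/16 = π×153³/16 = 703200 mm³.
T_allow = 43.79×703200 = 3.079×10^7 N·mm = 30790 N·m.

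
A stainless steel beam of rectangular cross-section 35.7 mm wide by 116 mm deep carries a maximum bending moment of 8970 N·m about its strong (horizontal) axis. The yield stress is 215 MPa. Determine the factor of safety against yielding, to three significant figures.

n = 1.92

Section modulus S = bh²/6 = 35.7×116²/6 = 80060 mm³.
σ = M/S = 8970000/80060 = 112.0 MPa.
n = 215/112.0 = 1.919.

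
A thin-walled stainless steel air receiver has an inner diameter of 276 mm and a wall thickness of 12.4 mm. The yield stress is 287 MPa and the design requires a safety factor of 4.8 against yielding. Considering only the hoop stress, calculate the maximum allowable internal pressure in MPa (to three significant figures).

p_allow = 5.37 MPa

σ_allow = 287/4.8 = 59.79 MPa.
σ_h = pD/(2t) → p_allow = 2σ_allow t/D = 2×59.79×12.4/276 = 5.373 MPa.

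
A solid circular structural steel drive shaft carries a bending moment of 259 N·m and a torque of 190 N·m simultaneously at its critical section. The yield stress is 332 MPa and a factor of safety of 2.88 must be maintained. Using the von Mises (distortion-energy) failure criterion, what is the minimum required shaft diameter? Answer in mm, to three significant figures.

σ_allow = σ_y/n = 332/2.88 = 115.3 MPa.
For a solid shaft σ_b = 32M/(πd³) and τ = 16T/(πd³), so the von Mises stress is σ' = (16/πd³)·√(4M²+3T²).
√(4M²+3T²) = √(4×(259000)² + 3×(190000)²) = 613700 N·mm.
d³ = 16×613700/(π×115.3) = 27110 mm³.
d = 30.04 mm.

d = 30.0 mm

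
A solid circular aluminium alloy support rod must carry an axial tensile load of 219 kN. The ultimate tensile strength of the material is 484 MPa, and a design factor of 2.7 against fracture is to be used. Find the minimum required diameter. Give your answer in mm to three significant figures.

Allowable stress σ_allow = 484/2.7 = 179.3 MPa.
Required area A = F/σ_allow = 219000/179.3 = 1222 mm².
A = πd²/4 → d = √(4A/π) = 39.44 mm.

d = 39.4 mm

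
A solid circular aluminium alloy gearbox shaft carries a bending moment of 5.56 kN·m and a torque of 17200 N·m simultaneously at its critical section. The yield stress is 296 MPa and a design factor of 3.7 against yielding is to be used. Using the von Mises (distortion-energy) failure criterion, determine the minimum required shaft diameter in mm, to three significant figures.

d = 127 mm

σ_allow = σ_y/n = 296/3.7 = 80.00 MPa.
For a solid shaft σ_b = 32M/(πd³) and τ = 16T/(πd³), so the von Mises stress is σ' = (16/πd³)·√(4M²+3T²).
√(4M²+3T²) = √(4×(5.560×10^6)² + 3×(1.720×10^7)²) = 3.180×10^7 N·mm.
d³ = 16×3.180×10^7/(π×80.00) = 2.024×10^6 mm³.
d = 126.5 mm.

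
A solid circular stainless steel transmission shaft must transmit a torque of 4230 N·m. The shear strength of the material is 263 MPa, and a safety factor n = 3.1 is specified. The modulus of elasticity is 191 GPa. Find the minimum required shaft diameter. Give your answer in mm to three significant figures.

Allowable shear stress τ_allow = 263/3.1 = 84.84 MPa.
For a solid shaft τ = 16T/(πd³), so d³ = 16T/(π τ_allow) = 16×4230000/(π×84.84) = 253900 mm³.
d = (253900)^(1/3) = 63.32 mm.

d = 63.3 mm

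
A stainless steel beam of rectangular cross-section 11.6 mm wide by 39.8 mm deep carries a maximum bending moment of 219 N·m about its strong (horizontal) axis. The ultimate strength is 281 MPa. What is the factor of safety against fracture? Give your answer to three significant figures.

n = 3.93

Section modulus S = bh²/6 = 11.6×39.8²/6 = 3062 mm³.
σ = M/S = 219000/3062 = 71.51 MPa.
n = 281/71.51 = 3.929.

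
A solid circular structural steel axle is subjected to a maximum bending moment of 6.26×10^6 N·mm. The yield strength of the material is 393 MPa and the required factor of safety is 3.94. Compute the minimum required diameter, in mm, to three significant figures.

σ_allow = 393/3.94 = 99.75 MPa.
For a solid circular section σ = 32M/(πd³), so d³ = 32M/(π σ_allow) = 32×6260000/(π×99.75) = 639300 mm³.
d = 86.14 mm.

d = 86.1 mm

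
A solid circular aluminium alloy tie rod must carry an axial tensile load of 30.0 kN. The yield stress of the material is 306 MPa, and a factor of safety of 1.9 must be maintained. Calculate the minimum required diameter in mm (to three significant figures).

Allowable stress σ_allow = 306/1.9 = 161.1 MPa.
Required area A = F/σ_allow = 30000/161.1 = 186.3 mm².
A = πd²/4 → d = √(4A/π) = 15.40 mm.

d = 15.4 mm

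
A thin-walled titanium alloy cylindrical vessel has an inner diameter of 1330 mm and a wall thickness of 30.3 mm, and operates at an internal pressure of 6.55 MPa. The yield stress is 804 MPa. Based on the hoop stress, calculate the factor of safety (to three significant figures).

n = 5.59

σ_h = pD/(2t) = 6.55×1330/(2×30.3) = 143.8 MPa.
n = 804/143.8 = 5.593.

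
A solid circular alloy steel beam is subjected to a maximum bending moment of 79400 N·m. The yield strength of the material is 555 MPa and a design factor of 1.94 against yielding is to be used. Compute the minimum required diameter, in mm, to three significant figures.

σ_allow = 555/1.94 = 286.1 MPa.
For a solid circular section σ = 32M/(πd³), so d³ = 32M/(π σ_allow) = 32×7.9400×10^7/(π×286.1) = 2.827×10^6 mm³.
d = 141.4 mm.

d = 141 mm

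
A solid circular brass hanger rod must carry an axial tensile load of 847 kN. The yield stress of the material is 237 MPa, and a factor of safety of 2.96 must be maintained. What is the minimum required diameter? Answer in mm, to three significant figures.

Allowable stress σ_allow = 237/2.96 = 80.07 MPa.
Required area A = F/σ_allow = 847000/80.07 = 10580 mm².
A = πd²/4 → d = √(4A/π) = 116.1 mm.

d = 116 mm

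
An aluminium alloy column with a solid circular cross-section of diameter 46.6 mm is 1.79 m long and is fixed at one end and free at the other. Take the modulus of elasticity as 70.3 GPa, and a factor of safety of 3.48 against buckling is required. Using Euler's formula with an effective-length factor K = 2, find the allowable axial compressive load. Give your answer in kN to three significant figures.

I = πd⁴/64 = π×46.6⁴/64 = 231500 mm⁴.
Effective length L_e = KL = 2×1.79 m = 3580 mm.
Euler critical load P_cr = π²EI/L_e² = π²×70300×231500/3580² = 12530 N.
P_allow = P_cr/n = 12530/3.48 = 3601 N.

P_allow = 3.60 kN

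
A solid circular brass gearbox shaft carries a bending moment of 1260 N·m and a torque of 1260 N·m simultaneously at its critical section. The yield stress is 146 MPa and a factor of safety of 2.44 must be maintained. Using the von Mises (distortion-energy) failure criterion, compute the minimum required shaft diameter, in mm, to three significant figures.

σ_allow = σ_y/n = 146/2.44 = 59.84 MPa.
For a solid shaft σ_b = 32M/(πd³) and τ = 16T/(πd³), so the von Mises stress is σ' = (16/πd³)·√(4M²+3T²).
√(4M²+3T²) = √(4×(1.260×10^6)² + 3×(1.260×10^6)²) = 3.334×10^6 N·mm.
d³ = 16×3.334×10^6/(π×59.84) = 283700 mm³.
d = 65.71 mm.

d = 65.7 mm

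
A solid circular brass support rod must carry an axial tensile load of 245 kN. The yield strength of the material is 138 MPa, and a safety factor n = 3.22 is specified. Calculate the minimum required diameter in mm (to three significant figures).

d = 85.3 mm

Allowable stress σ_allow = 138/3.22 = 42.86 MPa.
Required area A = F/σ_allow = 245000/42.86 = 5717 mm².
A = πd²/4 → d = √(4A/π) = 85.32 mm.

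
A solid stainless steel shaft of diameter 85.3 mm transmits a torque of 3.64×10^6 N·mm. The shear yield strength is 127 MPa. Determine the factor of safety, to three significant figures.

τ = 16T/(πd³) = 16×3640000/(π×85.3³) = 29.87 MPa.
n = τ_limit/τ = 127/29.87 = 4.252.

n = 4.25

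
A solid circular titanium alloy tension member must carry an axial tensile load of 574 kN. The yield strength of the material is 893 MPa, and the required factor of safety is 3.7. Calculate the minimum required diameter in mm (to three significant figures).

d = 55.0 mm

Allowable stress σ_allow = 893/3.7 = 241.4 MPa.
Required area A = F/σ_allow = 574000/241.4 = 2378 mm².
A = πd²/4 → d = √(4A/π) = 55.03 mm.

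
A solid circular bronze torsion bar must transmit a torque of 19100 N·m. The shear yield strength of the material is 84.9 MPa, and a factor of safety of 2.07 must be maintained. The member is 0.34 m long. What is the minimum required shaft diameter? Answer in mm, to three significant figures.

d = 133 mm

Allowable shear stress τ_allow = 84.9/2.07 = 41.01 MPa.
For a solid shaft τ = 16T/(πd³), so d³ = 16T/(π τ_allow) = 16×1.9100×10^7/(π×41.01) = 2.372×10^6 mm³.
d = (2.372×10^6)^(1/3) = 133.4 mm.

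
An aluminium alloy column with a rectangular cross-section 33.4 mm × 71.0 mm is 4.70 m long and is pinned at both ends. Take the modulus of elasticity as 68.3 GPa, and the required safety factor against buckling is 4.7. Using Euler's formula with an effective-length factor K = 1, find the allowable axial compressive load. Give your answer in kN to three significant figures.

Buckling occurs about the weak axis: I_min = h·b³/12 = 71.0×33.4³/12 = 220500 mm⁴ (b = 33.4 mm is the smaller dimension).
Effective length L_e = KL = 1×4.70 m = 4700 mm.
Euler critical load P_cr = π²EI/L_e² = π²×68300×220500/4700² = 6727 N.
P_allow = P_cr/n = 6727/4.7 = 1431 N.

P_allow = 1.43 kN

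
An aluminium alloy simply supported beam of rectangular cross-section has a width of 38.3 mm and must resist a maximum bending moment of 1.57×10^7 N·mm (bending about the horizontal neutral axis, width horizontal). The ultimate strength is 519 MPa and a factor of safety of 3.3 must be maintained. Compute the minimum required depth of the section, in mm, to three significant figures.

σ_allow = 519/3.3 = 157.3 MPa.
For a rectangular section σ = 6M/(bh²), so h² = 6M/(b σ_allow) = 6×1.5700×10^7/(38.3×157.3) = 15640 mm².
h = 125.1 mm.

h = 125 mm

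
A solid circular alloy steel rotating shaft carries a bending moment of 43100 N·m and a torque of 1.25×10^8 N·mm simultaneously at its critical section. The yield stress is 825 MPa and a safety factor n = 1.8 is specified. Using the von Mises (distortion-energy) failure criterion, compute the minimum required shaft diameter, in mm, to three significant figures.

σ_allow = σ_y/n = 825/1.8 = 458.3 MPa.
For a solid shaft σ_b = 32M/(πd³) and τ = 16T/(πd³), so the von Mises stress is σ' = (16/πd³)·√(4M²+3T²).
√(4M²+3T²) = √(4×(4.310×10^7)² + 3×(1.250×10^8)²) = 2.330×10^8 N·mm.
d³ = 16×2.330×10^8/(π×458.3) = 2.589×10^6 mm³.
d = 137.3 mm.

d = 137 mm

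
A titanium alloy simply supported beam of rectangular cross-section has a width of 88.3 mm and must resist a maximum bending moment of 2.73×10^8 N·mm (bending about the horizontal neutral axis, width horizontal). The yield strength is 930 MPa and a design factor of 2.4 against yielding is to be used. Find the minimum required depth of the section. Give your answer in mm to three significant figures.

σ_allow = 930/2.4 = 387.5 MPa.
For a rectangular section σ = 6M/(bh²), so h² = 6M/(b σ_allow) = 6×2.7300×10^8/(88.3×387.5) = 47870 mm².
h = 218.8 mm.

h = 219 mm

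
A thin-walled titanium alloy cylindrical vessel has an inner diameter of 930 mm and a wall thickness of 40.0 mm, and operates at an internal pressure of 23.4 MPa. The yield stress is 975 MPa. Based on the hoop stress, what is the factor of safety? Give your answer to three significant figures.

n = 3.58

σ_h = pD/(2t) = 23.4×930/(2×40.0) = 272.0 MPa.
n = 975/272.0 = 3.584.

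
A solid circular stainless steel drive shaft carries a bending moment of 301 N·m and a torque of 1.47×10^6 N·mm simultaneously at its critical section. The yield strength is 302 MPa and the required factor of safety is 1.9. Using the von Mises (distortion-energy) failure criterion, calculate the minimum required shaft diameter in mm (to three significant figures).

d = 43.8 mm

σ_allow = σ_y/n = 302/1.9 = 158.9 MPa.
For a solid shaft σ_b = 32M/(πd³) and τ = 16T/(πd³), so the von Mises stress is σ' = (16/πd³)·√(4M²+3T²).
√(4M²+3T²) = √(4×(301000)² + 3×(1.470×10^6)²) = 2.616×10^6 N·mm.
d³ = 16×2.616×10^6/(π×158.9) = 83830 mm³.
d = 43.77 mm.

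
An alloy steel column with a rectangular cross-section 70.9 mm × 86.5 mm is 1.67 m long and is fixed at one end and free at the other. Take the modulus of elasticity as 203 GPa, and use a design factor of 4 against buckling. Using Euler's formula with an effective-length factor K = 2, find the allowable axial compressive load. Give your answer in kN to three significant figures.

P_allow = 115 kN

Buckling occurs about the weak axis: I_min = h·b³/12 = 86.5×70.9³/12 = 2.569×10^6 mm⁴ (b = 70.9 mm is the smaller dimension).
Effective length L_e = KL = 2×1.67 m = 3340 mm.
Euler critical load P_cr = π²EI/L_e² = π²×203000×2.569×10^6/3340² = 461400 N.
P_allow = P_cr/n = 461400/4 = 115300 N.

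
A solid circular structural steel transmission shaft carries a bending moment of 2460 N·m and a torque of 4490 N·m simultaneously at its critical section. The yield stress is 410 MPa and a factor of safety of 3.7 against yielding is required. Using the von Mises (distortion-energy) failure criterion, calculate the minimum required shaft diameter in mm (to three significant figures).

d = 75.1 mm

σ_allow = σ_y/n = 410/3.7 = 110.8 MPa.
For a solid shaft σ_b = 32M/(πd³) and τ = 16T/(πd³), so the von Mises stress is σ' = (16/πd³)·√(4M²+3T²).
√(4M²+3T²) = √(4×(2.460×10^6)² + 3×(4.490×10^6)²) = 9.203×10^6 N·mm.
d³ = 16×9.203×10^6/(π×110.8) = 423000 mm³.
d = 75.06 mm.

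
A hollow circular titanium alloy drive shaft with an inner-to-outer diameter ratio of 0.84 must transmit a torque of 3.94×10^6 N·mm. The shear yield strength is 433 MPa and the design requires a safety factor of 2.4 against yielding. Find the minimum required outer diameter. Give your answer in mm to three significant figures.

d_o = 60.5 mm

τ_allow = 433/2.4 = 180.4 MPa.
For a hollow shaft τ = 16T/[πd_o³(1−k⁴)] with k = 0.84, so 1−k⁴ = 0.5021.
d_o³ = 16T/[π τ_allow (1−k⁴)] = 16×3940000/(π×180.4×0.5021) = 221500 mm³.
d_o = 60.51 mm.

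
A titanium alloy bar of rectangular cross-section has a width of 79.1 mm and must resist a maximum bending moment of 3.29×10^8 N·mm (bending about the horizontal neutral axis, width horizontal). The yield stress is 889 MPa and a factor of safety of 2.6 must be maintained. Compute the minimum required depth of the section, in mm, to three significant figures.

h = 270 mm

σ_allow = 889/2.6 = 341.9 MPa.
For a rectangular section σ = 6M/(bh²), so h² = 6M/(b σ_allow) = 6×3.2900×10^8/(79.1×341.9) = 72990 mm².
h = 270.2 mm.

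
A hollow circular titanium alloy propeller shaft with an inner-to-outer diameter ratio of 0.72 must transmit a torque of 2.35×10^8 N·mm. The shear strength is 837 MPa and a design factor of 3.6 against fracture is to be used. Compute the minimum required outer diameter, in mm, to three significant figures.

d_o = 192 mm

τ_allow = 837/3.6 = 232.5 MPa.
For a hollow shaft τ = 16T/[πd_o³(1−k⁴)] with k = 0.72, so 1−k⁴ = 0.7313.
d_o³ = 16T/[π τ_allow (1−k⁴)] = 16×2.3500×10^8/(π×232.5×0.7313) = 7.040×10^6 mm³.
d_o = 191.7 mm.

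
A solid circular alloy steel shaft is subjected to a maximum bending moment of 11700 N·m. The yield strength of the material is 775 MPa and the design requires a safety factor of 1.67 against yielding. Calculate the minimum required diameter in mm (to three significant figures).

σ_allow = 775/1.67 = 464.1 MPa.
For a solid circular section σ = 32M/(πd³), so d³ = 32M/(π σ_allow) = 32×1.1700×10^7/(π×464.1) = 256800 mm³.
d = 63.56 mm.

d = 63.6 mm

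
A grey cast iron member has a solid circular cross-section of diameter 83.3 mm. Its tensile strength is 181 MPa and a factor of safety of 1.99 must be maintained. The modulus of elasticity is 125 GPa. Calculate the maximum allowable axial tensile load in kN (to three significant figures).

F_allow = 496 kN

σ_allow = 181/1.99 = 90.95 MPa.
A = πd²/4 = π×83.3²/4 = 5450 mm².
F_allow = σ_allow × A = 90.95×5450 = 495700 N.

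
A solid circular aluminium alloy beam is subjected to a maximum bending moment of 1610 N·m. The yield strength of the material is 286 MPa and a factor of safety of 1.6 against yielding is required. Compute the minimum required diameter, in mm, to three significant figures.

σ_allow = 286/1.6 = 178.8 MPa.
For a solid circular section σ = 32M/(πd³), so d³ = 32M/(π σ_allow) = 32×1610000/(π×178.8) = 91740 mm³.
d = 45.10 mm.

d = 45.1 mm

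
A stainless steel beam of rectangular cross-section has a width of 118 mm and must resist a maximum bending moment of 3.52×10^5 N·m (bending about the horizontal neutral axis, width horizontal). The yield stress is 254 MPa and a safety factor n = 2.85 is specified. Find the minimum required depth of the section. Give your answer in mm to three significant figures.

h = 448 mm

σ_allow = 254/2.85 = 89.12 MPa.
For a rectangular section σ = 6M/(bh²), so h² = 6M/(b σ_allow) = 6×3.5200×10^8/(118×89.12) = 200800 mm².
h = 448.1 mm.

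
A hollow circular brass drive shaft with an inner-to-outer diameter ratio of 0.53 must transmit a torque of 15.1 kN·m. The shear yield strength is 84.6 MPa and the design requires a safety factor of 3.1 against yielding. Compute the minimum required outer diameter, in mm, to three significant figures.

τ_allow = 84.6/3.1 = 27.29 MPa.
For a hollow shaft τ = 16T/[πd_o³(1−k⁴)] with k = 0.53, so 1−k⁴ = 0.9211.
d_o³ = 16T/[π τ_allow (1−k⁴)] = 16×1.5100×10^7/(π×27.29×0.9211) = 3.059×10^6 mm³.
d_o = 145.2 mm.

d_o = 145 mm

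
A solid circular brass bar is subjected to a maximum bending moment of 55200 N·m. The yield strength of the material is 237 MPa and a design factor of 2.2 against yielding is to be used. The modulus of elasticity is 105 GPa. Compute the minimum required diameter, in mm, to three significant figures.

d = 173 mm

σ_allow = 237/2.2 = 107.7 MPa.
For a solid circular section σ = 32M/(πd³), so d³ = 32M/(π σ_allow) = 32×5.5200×10^7/(π×107.7) = 5.219×10^6 mm³.
d = 173.5 mm.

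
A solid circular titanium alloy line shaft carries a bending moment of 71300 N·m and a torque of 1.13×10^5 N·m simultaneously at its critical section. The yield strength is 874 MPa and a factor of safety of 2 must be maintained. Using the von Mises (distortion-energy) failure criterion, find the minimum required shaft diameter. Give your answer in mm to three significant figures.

d = 141 mm

σ_allow = σ_y/n = 874/2 = 437.0 MPa.
For a solid shaft σ_b = 32M/(πd³) and τ = 16T/(πd³), so the von Mises stress is σ' = (16/πd³)·√(4M²+3T²).
√(4M²+3T²) = √(4×(7.130×10^7)² + 3×(1.130×10^8)²) = 2.422×10^8 N·mm.
d³ = 16×2.422×10^8/(π×437.0) = 2.822×10^6 mm³.
d = 141.3 mm.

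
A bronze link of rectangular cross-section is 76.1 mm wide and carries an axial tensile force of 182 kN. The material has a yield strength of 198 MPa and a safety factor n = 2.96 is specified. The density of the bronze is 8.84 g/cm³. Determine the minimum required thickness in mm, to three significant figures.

σ_allow = 198/2.96 = 66.89 MPa.
Required area A = F/σ_allow = 182000/66.89 = 2721 mm².
t = A/w = 2721/76.1 = 35.75 mm.

t = 35.8 mm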